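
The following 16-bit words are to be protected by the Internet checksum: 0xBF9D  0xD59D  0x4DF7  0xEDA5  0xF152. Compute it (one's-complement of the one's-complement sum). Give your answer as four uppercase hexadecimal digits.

3DD4

One's-complement addition (fold any carry out of bit 15 back into bit 0):
  0xBF9D + 0xD59D = 0x1953A → wrap carry → 0x953B
  0x953B + 0x4DF7 = 0x0E332
  0xE332 + 0xEDA5 = 0x1D0D7 → wrap carry → 0xD0D8
  0xD0D8 + 0xF152 = 0x1C22A → wrap carry → 0xC22B
One's-complement sum = 0xC22B.
Checksum = ~0xC22B & 0xFFFF = 0x3DD4.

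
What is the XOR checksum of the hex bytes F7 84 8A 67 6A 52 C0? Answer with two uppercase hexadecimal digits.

XOR the bytes together:
  start with 0xF7
  0xF7 ⊕ 0x84 = 0x73
  0x73 ⊕ 0x8A = 0xF9
  0xF9 ⊕ 0x67 = 0x9E
  0x9E ⊕ 0x6A = 0xF4
  0xF4 ⊕ 0x52 = 0xA6
  0xA6 ⊕ 0xC0 = 0x66

66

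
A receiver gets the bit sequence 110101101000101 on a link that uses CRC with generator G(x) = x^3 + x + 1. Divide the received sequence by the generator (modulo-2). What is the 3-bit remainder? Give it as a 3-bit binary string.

100

Modulo-2 division of 110101101000101 by 1011:
  pos 0: 1101 XOR 1011 = 0110
  pos 1: 1100 XOR 1011 = 0111
  pos 2: 1111 XOR 1011 = 0100
  pos 3: 1001 XOR 1011 = 0010
  pos 5: 1001 XOR 1011 = 0010
  pos 7: 1000 XOR 1011 = 0011
  pos 9: 1101 XOR 1011 = 0110
  pos 10: 1100 XOR 1011 = 0111
  pos 11: 1111 XOR 1011 = 0100
Remainder = 100 (nonzero — an error is detected).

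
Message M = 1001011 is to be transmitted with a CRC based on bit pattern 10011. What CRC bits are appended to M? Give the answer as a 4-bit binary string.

Append 4 zeros: 10010110000. Divide by 10011 (XOR where the leading bit is 1):
  pos 0: 10010 XOR 10011 = 00001
  pos 4: 11100 XOR 10011 = 01111
  pos 5: 11110 XOR 10011 = 01101
  pos 6: 11010 XOR 10011 = 01001
Remainder (last 4 bits) = 1001. This is the CRC / FCS.

1001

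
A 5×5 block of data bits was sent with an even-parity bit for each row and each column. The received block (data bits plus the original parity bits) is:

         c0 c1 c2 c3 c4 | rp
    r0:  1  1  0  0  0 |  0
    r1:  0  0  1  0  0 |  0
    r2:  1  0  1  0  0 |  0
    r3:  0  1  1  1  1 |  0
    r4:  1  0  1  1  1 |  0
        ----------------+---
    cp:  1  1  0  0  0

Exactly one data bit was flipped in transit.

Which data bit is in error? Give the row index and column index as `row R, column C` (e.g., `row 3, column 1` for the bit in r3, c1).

Recompute each row's even parity and compare to rp:
  r0: data parity 0, sent rp 0 → ok
  r1: data parity 1, sent rp 0 → mismatch
  r2: data parity 0, sent rp 0 → ok
  r3: data parity 0, sent rp 0 → ok
  r4: data parity 0, sent rp 0 → ok
Recompute each column's even parity and compare to cp:
  c0: data parity 1, sent cp 1 → ok
  c1: data parity 0, sent cp 1 → mismatch
  c2: data parity 0, sent cp 0 → ok
  c3: data parity 0, sent cp 0 → ok
  c4: data parity 0, sent cp 0 → ok
Exactly one row (r1) and one column (c1) fail → the flipped bit is at their intersection.

row 1, column 1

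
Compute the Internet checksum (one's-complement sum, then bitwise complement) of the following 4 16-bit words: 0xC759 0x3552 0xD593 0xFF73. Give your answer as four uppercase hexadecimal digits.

One's-complement addition (fold any carry out of bit 15 back into bit 0):
  0xC759 + 0x3552 = 0x0FCAB
  0xFCAB + 0xD593 = 0x1D23E → wrap carry → 0xD23F
  0xD23F + 0xFF73 = 0x1D1B2 → wrap carry → 0xD1B3
One's-complement sum = 0xD1B3.
Checksum = ~0xD1B3 & 0xFFFF = 0x2E4C.

2E4C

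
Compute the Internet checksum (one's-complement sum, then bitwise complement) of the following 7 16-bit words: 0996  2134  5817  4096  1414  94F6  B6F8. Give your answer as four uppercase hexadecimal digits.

DC84

One's-complement addition (fold any carry out of bit 15 back into bit 0):
  0x0996 + 0x2134 = 0x02ACA
  0x2ACA + 0x5817 = 0x082E1
  0x82E1 + 0x4096 = 0x0C377
  0xC377 + 0x1414 = 0x0D78B
  0xD78B + 0x94F6 = 0x16C81 → wrap carry → 0x6C82
  0x6C82 + 0xB6F8 = 0x1237A → wrap carry → 0x237B
One's-complement sum = 0x237B.
Checksum = ~0x237B & 0xFFFF = 0xDC84.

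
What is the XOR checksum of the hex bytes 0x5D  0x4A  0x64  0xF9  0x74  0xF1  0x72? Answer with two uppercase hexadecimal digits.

XOR the bytes together:
  start with 0x5D
  0x5D ⊕ 0x4A = 0x17
  0x17 ⊕ 0x64 = 0x73
  0x73 ⊕ 0xF9 = 0x8A
  0x8A ⊕ 0x74 = 0xFE
  0xFE ⊕ 0xF1 = 0x0F
  0x0F ⊕ 0x72 = 0x7D

7D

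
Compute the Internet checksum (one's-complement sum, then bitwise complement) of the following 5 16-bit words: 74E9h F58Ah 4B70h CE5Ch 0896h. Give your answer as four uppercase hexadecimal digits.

7328

One's-complement addition (fold any carry out of bit 15 back into bit 0):
  0x74E9 + 0xF58A = 0x16A73 → wrap carry → 0x6A74
  0x6A74 + 0x4B70 = 0x0B5E4
  0xB5E4 + 0xCE5C = 0x18440 → wrap carry → 0x8441
  0x8441 + 0x0896 = 0x08CD7
One's-complement sum = 0x8CD7.
Checksum = ~0x8CD7 & 0xFFFF = 0x7328.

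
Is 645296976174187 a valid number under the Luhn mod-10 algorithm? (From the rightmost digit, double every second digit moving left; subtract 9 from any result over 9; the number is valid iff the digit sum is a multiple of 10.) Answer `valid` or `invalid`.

invalid

From the right, keep odd positions and double even positions (subtract 9 from any doubled value over 9):
  doubled (positions 2,4,...): 7 8 2 5 3 4 8 → sum 37
  kept (positions 1,3,...): 7 1 7 6 9 9 5 6 → sum 50
Total = 87.
87 mod 10 = 7, so the number is invalid.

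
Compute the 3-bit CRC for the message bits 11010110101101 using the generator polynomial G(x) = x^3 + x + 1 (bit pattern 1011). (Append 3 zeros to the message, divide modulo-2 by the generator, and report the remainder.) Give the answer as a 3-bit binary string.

Append 3 zeros: 11010110101101000. Divide by 1011 (XOR where the leading bit is 1):
  pos 0: 1101 XOR 1011 = 0110
  pos 1: 1100 XOR 1011 = 0111
  pos 2: 1111 XOR 1011 = 0100
  pos 3: 1001 XOR 1011 = 0010
  pos 5: 1001 XOR 1011 = 0010
  pos 7: 1001 XOR 1011 = 0010
  pos 9: 1010 XOR 1011 = 0001
  pos 12: 1100 XOR 1011 = 0111
  pos 13: 1110 XOR 1011 = 0101
Remainder (last 3 bits) = 101. This is the CRC / FCS.

101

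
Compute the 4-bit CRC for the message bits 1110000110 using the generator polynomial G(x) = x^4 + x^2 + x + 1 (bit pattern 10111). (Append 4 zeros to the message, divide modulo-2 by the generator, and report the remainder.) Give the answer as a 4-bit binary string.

0111

Append 4 zeros: 11100001100000. Divide by 10111 (XOR where the leading bit is 1):
  pos 0: 11100 XOR 10111 = 01011
  pos 1: 10110 XOR 10111 = 00001
  pos 5: 10110 XOR 10111 = 00001
  pos 9: 10000 XOR 10111 = 00111
Remainder (last 4 bits) = 0111. This is the CRC / FCS.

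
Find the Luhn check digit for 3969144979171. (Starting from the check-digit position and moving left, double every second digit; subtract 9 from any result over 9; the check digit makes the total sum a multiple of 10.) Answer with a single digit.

5

Partial digits right→left: 1 7 1 9 7 9 4 4 1 9 6 9 3
Double every second digit counting from the check-digit position (so the 1st, 3rd, 5th, ... of the partial from the right).
  doubled (with −9 where >9): 2 2 5 8 2 3 6 → sum 28
  kept as-is: 7 9 9 4 9 9 → sum 47
Total = 28 + 47 = 75.
Check digit = (10 − (75 mod 10)) mod 10 = 5.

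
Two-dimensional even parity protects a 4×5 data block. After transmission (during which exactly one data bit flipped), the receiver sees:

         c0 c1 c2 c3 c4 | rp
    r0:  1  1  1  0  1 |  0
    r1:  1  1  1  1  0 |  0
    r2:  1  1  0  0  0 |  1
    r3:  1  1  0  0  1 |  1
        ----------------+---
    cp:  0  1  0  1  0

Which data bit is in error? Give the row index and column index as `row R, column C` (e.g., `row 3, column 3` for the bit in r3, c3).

Recompute each row's even parity and compare to rp:
  r0: data parity 0, sent rp 0 → ok
  r1: data parity 0, sent rp 0 → ok
  r2: data parity 0, sent rp 1 → mismatch
  r3: data parity 1, sent rp 1 → ok
Recompute each column's even parity and compare to cp:
  c0: data parity 0, sent cp 0 → ok
  c1: data parity 0, sent cp 1 → mismatch
  c2: data parity 0, sent cp 0 → ok
  c3: data parity 1, sent cp 1 → ok
  c4: data parity 0, sent cp 0 → ok
Exactly one row (r2) and one column (c1) fail → the flipped bit is at their intersection.

row 2, column 1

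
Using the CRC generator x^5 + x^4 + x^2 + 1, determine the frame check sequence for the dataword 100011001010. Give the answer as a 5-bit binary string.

11001

Append 5 zeros: 10001100101000000. Divide by 110101 (XOR where the leading bit is 1):
  pos 0: 100011 XOR 110101 = 010110
  pos 1: 101100 XOR 110101 = 011001
  pos 2: 110010 XOR 110101 = 000111
  pos 5: 111101 XOR 110101 = 001000
  pos 7: 100000 XOR 110101 = 010101
  pos 8: 101010 XOR 110101 = 011111
  pos 9: 111110 XOR 110101 = 001011
  pos 11: 101100 XOR 110101 = 011001
Remainder (last 5 bits) = 11001. This is the CRC / FCS.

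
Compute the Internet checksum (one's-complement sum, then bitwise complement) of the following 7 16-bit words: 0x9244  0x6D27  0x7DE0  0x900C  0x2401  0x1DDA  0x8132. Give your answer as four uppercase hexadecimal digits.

2F99

One's-complement addition (fold any carry out of bit 15 back into bit 0):
  0x9244 + 0x6D27 = 0x0FF6B
  0xFF6B + 0x7DE0 = 0x17D4B → wrap carry → 0x7D4C
  0x7D4C + 0x900C = 0x10D58 → wrap carry → 0x0D59
  0x0D59 + 0x2401 = 0x0315A
  0x315A + 0x1DDA = 0x04F34
  0x4F34 + 0x8132 = 0x0D066
One's-complement sum = 0xD066.
Checksum = ~0xD066 & 0xFFFF = 0x2F99.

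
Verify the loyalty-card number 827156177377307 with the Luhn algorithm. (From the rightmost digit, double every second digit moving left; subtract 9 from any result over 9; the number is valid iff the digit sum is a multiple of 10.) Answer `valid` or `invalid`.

From the right, keep odd positions and double even positions (subtract 9 from any doubled value over 9):
  doubled (positions 2,4,...): 0 5 6 5 3 2 4 → sum 25
  kept (positions 1,3,...): 7 3 7 7 1 5 7 8 → sum 45
Total = 70.
70 mod 10 = 0, so the number is valid.

valid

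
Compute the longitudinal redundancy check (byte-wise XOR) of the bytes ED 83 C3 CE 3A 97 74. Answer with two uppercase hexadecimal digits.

XOR the bytes together:
  start with 0xED
  0xED ⊕ 0x83 = 0x6E
  0x6E ⊕ 0xC3 = 0xAD
  0xAD ⊕ 0xCE = 0x63
  0x63 ⊕ 0x3A = 0x59
  0x59 ⊕ 0x97 = 0xCE
  0xCE ⊕ 0x74 = 0xBA

BA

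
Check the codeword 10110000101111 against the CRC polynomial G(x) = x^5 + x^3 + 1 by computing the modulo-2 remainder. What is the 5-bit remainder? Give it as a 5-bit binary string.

01111

Modulo-2 division of 10110000101111 by 101001:
  pos 0: 101100 XOR 101001 = 000101
  pos 3: 101001 XOR 101001 = 000000
Remainder = 01111 (nonzero — an error is detected).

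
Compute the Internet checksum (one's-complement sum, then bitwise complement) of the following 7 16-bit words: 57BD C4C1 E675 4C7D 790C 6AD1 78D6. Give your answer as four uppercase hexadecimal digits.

53D9

One's-complement addition (fold any carry out of bit 15 back into bit 0):
  0x57BD + 0xC4C1 = 0x11C7E → wrap carry → 0x1C7F
  0x1C7F + 0xE675 = 0x102F4 → wrap carry → 0x02F5
  0x02F5 + 0x4C7D = 0x04F72
  0x4F72 + 0x790C = 0x0C87E
  0xC87E + 0x6AD1 = 0x1334F → wrap carry → 0x3350
  0x3350 + 0x78D6 = 0x0AC26
One's-complement sum = 0xAC26.
Checksum = ~0xAC26 & 0xFFFF = 0x53D9.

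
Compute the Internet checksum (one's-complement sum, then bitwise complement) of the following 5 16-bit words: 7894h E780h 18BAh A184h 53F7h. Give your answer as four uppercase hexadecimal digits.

91B4

One's-complement addition (fold any carry out of bit 15 back into bit 0):
  0x7894 + 0xE780 = 0x16014 → wrap carry → 0x6015
  0x6015 + 0x18BA = 0x078CF
  0x78CF + 0xA184 = 0x11A53 → wrap carry → 0x1A54
  0x1A54 + 0x53F7 = 0x06E4B
One's-complement sum = 0x6E4B.
Checksum = ~0x6E4B & 0xFFFF = 0x91B4.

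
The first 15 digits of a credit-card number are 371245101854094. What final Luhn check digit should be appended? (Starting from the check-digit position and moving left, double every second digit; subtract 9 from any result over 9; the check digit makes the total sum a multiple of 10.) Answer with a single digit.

6

Partial digits right→left: 4 9 0 4 5 8 1 0 1 5 4 2 1 7 3
Double every second digit counting from the check-digit position (so the 1st, 3rd, 5th, ... of the partial from the right).
  doubled (with −9 where >9): 8 0 1 2 2 8 2 6 → sum 29
  kept as-is: 9 4 8 0 5 2 7 → sum 35
Total = 29 + 35 = 64.
Check digit = (10 − (64 mod 10)) mod 10 = 6.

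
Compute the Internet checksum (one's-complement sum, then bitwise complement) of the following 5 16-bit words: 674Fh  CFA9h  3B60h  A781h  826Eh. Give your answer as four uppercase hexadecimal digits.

One's-complement addition (fold any carry out of bit 15 back into bit 0):
  0x674F + 0xCFA9 = 0x136F8 → wrap carry → 0x36F9
  0x36F9 + 0x3B60 = 0x07259
  0x7259 + 0xA781 = 0x119DA → wrap carry → 0x19DB
  0x19DB + 0x826E = 0x09C49
One's-complement sum = 0x9C49.
Checksum = ~0x9C49 & 0xFFFF = 0x63B6.

63B6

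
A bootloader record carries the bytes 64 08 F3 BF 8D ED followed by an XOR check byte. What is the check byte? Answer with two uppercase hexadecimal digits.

40

XOR the bytes together:
  start with 0x64
  0x64 ⊕ 0x08 = 0x6C
  0x6C ⊕ 0xF3 = 0x9F
  0x9F ⊕ 0xBF = 0x20
  0x20 ⊕ 0x8D = 0xAD
  0xAD ⊕ 0xED = 0x40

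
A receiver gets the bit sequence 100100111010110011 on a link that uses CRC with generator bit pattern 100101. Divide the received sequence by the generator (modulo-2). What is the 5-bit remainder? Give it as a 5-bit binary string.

Modulo-2 division of 100100111010110011 by 100101:
  pos 0: 100100 XOR 100101 = 000001
  pos 5: 111101 XOR 100101 = 011000
  pos 6: 110000 XOR 100101 = 010101
  pos 7: 101011 XOR 100101 = 001110
  pos 9: 111010 XOR 100101 = 011111
  pos 10: 111110 XOR 100101 = 011011
  pos 11: 110111 XOR 100101 = 010010
  pos 12: 100101 XOR 100101 = 000000
Remainder = 00000 (zero — the frame passes the CRC check).

00000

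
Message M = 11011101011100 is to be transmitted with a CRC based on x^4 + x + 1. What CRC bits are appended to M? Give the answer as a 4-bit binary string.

Append 4 zeros: 110111010111000000. Divide by 10011 (XOR where the leading bit is 1):
  pos 0: 11011 XOR 10011 = 01000
  pos 1: 10001 XOR 10011 = 00010
  pos 4: 10010 XOR 10011 = 00001
  pos 8: 11110 XOR 10011 = 01101
  pos 9: 11010 XOR 10011 = 01001
  pos 10: 10010 XOR 10011 = 00001
Remainder (last 4 bits) = 1000. This is the CRC / FCS.

1000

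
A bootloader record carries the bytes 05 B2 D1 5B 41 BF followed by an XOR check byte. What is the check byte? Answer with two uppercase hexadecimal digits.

XOR the bytes together:
  start with 0x05
  0x05 ⊕ 0xB2 = 0xB7
  0xB7 ⊕ 0xD1 = 0x66
  0x66 ⊕ 0x5B = 0x3D
  0x3D ⊕ 0x41 = 0x7C
  0x7C ⊕ 0xBF = 0xC3

C3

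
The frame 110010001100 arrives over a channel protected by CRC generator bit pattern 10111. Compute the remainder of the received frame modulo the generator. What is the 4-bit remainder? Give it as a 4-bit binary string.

0010

Modulo-2 division of 110010001100 by 10111:
  pos 0: 11001 XOR 10111 = 01110
  pos 1: 11100 XOR 10111 = 01011
  pos 2: 10110 XOR 10111 = 00001
  pos 6: 10110 XOR 10111 = 00001
Remainder = 0010 (nonzero — an error is detected).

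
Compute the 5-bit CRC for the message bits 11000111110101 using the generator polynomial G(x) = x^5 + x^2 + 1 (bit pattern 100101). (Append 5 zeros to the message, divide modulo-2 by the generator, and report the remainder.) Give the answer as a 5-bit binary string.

11111

Append 5 zeros: 1100011111010100000. Divide by 100101 (XOR where the leading bit is 1):
  pos 0: 110001 XOR 100101 = 010100
  pos 1: 101001 XOR 100101 = 001100
  pos 3: 110011 XOR 100101 = 010110
  pos 4: 101101 XOR 100101 = 001000
  pos 6: 100001 XOR 100101 = 000100
  pos 9: 100010 XOR 100101 = 000111
  pos 12: 111000 XOR 100101 = 011101
  pos 13: 111010 XOR 100101 = 011111
Remainder (last 5 bits) = 11111. This is the CRC / FCS.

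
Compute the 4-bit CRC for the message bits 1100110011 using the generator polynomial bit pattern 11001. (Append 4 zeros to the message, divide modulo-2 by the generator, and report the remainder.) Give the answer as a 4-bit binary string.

1100

Append 4 zeros: 11001100110000. Divide by 11001 (XOR where the leading bit is 1):
  pos 0: 11001 XOR 11001 = 00000
  pos 5: 10011 XOR 11001 = 01010
  pos 6: 10100 XOR 11001 = 01101
  pos 7: 11010 XOR 11001 = 00011
Remainder (last 4 bits) = 1100. This is the CRC / FCS.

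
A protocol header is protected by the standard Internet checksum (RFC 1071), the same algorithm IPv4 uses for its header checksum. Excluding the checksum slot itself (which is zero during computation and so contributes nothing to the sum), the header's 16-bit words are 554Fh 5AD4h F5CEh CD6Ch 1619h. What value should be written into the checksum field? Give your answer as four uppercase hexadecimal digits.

One's-complement addition (fold any carry out of bit 15 back into bit 0):
  0x554F + 0x5AD4 = 0x0B023
  0xB023 + 0xF5CE = 0x1A5F1 → wrap carry → 0xA5F2
  0xA5F2 + 0xCD6C = 0x1735E → wrap carry → 0x735F
  0x735F + 0x1619 = 0x08978
One's-complement sum = 0x8978.
Checksum = ~0x8978 & 0xFFFF = 0x7687.

7687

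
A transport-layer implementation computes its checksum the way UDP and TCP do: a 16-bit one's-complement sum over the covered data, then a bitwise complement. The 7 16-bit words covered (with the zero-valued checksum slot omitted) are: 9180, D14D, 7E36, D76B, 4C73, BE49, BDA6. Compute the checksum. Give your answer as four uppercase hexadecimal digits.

7F2B

One's-complement addition (fold any carry out of bit 15 back into bit 0):
  0x9180 + 0xD14D = 0x162CD → wrap carry → 0x62CE
  0x62CE + 0x7E36 = 0x0E104
  0xE104 + 0xD76B = 0x1B86F → wrap carry → 0xB870
  0xB870 + 0x4C73 = 0x104E3 → wrap carry → 0x04E4
  0x04E4 + 0xBE49 = 0x0C32D
  0xC32D + 0xBDA6 = 0x180D3 → wrap carry → 0x80D4
One's-complement sum = 0x80D4.
Checksum = ~0x80D4 & 0xFFFF = 0x7F2B.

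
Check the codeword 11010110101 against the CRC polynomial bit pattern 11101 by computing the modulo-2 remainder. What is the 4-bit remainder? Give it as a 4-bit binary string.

Modulo-2 division of 11010110101 by 11101:
  pos 0: 11010 XOR 11101 = 00111
  pos 2: 11111 XOR 11101 = 00010
  pos 5: 10010 XOR 11101 = 01111
  pos 6: 11111 XOR 11101 = 00010
Remainder = 0010 (nonzero — an error is detected).

0010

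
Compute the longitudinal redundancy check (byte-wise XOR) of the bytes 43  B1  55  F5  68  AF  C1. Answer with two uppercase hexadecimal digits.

54

XOR the bytes together:
  start with 0x43
  0x43 ⊕ 0xB1 = 0xF2
  0xF2 ⊕ 0x55 = 0xA7
  0xA7 ⊕ 0xF5 = 0x52
  0x52 ⊕ 0x68 = 0x3A
  0x3A ⊕ 0xAF = 0x95
  0x95 ⊕ 0xC1 = 0x54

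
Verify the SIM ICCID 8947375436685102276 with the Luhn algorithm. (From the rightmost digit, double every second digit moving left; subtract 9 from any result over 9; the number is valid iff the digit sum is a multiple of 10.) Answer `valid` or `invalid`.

From the right, keep odd positions and double even positions (subtract 9 from any doubled value over 9):
  doubled (positions 2,4,...): 5 4 2 7 3 8 5 5 9 → sum 48
  kept (positions 1,3,...): 6 2 0 5 6 3 5 3 4 8 → sum 42
Total = 90.
90 mod 10 = 0, so the number is valid.

valid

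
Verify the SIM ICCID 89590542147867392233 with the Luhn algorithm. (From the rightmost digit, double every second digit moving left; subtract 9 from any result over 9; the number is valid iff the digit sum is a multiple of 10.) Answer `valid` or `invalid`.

From the right, keep odd positions and double even positions (subtract 9 from any doubled value over 9):
  doubled (positions 2,4,...): 6 4 6 3 5 2 8 0 1 7 → sum 42
  kept (positions 1,3,...): 3 2 9 7 8 4 2 5 9 9 → sum 58
Total = 100.
100 mod 10 = 0, so the number is valid.

valid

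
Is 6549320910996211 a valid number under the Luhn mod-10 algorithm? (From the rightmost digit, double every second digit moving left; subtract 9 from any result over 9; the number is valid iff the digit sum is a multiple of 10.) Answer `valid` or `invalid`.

valid

From the right, keep odd positions and double even positions (subtract 9 from any doubled value over 9):
  doubled (positions 2,4,...): 2 3 9 2 0 6 8 3 → sum 33
  kept (positions 1,3,...): 1 2 9 0 9 2 9 5 → sum 37
Total = 70.
70 mod 10 = 0, so the number is valid.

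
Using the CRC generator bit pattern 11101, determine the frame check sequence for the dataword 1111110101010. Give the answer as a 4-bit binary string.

0001

Append 4 zeros: 11111101010100000. Divide by 11101 (XOR where the leading bit is 1):
  pos 0: 11111 XOR 11101 = 00010
  pos 3: 10101 XOR 11101 = 01000
  pos 4: 10000 XOR 11101 = 01101
  pos 5: 11011 XOR 11101 = 00110
  pos 7: 11001 XOR 11101 = 00100
  pos 9: 10000 XOR 11101 = 01101
  pos 10: 11010 XOR 11101 = 00111
  pos 12: 11100 XOR 11101 = 00001
Remainder (last 4 bits) = 0001. This is the CRC / FCS.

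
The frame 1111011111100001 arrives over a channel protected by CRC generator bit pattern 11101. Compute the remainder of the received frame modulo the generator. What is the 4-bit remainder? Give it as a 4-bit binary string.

Modulo-2 division of 1111011111100001 by 11101:
  pos 0: 11110 XOR 11101 = 00011
  pos 3: 11111 XOR 11101 = 00010
  pos 6: 10111 XOR 11101 = 01010
  pos 7: 10100 XOR 11101 = 01001
  pos 8: 10010 XOR 11101 = 01111
  pos 9: 11110 XOR 11101 = 00011
Remainder = 1101 (nonzero — an error is detected).

1101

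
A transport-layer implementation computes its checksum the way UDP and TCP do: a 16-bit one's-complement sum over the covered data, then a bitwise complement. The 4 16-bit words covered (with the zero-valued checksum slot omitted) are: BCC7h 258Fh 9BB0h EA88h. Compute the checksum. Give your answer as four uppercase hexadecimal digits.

976F

One's-complement addition (fold any carry out of bit 15 back into bit 0):
  0xBCC7 + 0x258F = 0x0E256
  0xE256 + 0x9BB0 = 0x17E06 → wrap carry → 0x7E07
  0x7E07 + 0xEA88 = 0x1688F → wrap carry → 0x6890
One's-complement sum = 0x6890.
Checksum = ~0x6890 & 0xFFFF = 0x976F.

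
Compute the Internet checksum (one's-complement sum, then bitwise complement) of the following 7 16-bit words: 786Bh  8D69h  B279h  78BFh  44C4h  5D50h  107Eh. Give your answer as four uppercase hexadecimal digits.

One's-complement addition (fold any carry out of bit 15 back into bit 0):
  0x786B + 0x8D69 = 0x105D4 → wrap carry → 0x05D5
  0x05D5 + 0xB279 = 0x0B84E
  0xB84E + 0x78BF = 0x1310D → wrap carry → 0x310E
  0x310E + 0x44C4 = 0x075D2
  0x75D2 + 0x5D50 = 0x0D322
  0xD322 + 0x107E = 0x0E3A0
One's-complement sum = 0xE3A0.
Checksum = ~0xE3A0 & 0xFFFF = 0x1C5F.

1C5F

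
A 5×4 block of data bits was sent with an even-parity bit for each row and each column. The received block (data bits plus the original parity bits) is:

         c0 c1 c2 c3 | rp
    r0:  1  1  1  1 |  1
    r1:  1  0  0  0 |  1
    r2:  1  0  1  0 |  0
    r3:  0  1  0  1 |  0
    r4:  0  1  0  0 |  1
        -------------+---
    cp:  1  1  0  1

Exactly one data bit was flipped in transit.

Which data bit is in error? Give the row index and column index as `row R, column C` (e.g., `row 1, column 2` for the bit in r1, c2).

row 0, column 3

Recompute each row's even parity and compare to rp:
  r0: data parity 0, sent rp 1 → mismatch
  r1: data parity 1, sent rp 1 → ok
  r2: data parity 0, sent rp 0 → ok
  r3: data parity 0, sent rp 0 → ok
  r4: data parity 1, sent rp 1 → ok
Recompute each column's even parity and compare to cp:
  c0: data parity 1, sent cp 1 → ok
  c1: data parity 1, sent cp 1 → ok
  c2: data parity 0, sent cp 0 → ok
  c3: data parity 0, sent cp 1 → mismatch
Exactly one row (r0) and one column (c3) fail → the flipped bit is at their intersection.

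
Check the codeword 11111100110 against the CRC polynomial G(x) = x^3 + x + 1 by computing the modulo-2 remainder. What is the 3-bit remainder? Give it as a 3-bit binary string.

000

Modulo-2 division of 11111100110 by 1011:
  pos 0: 1111 XOR 1011 = 0100
  pos 1: 1001 XOR 1011 = 0010
  pos 3: 1010 XOR 1011 = 0001
  pos 6: 1011 XOR 1011 = 0000
Remainder = 000 (zero — the frame passes the CRC check).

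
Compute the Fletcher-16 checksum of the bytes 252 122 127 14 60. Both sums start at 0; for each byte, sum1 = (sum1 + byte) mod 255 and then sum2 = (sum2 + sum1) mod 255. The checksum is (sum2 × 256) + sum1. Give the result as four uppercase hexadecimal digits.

B141

Running sums (mod 255):
  after byte 0 (252): sum1=252, sum2=252
  after byte 1 (122): sum1=119, sum2=116
  after byte 2 (127): sum1=246, sum2=107
  after byte 3 (14): sum1=5, sum2=112
  after byte 4 (60): sum1=65, sum2=177
Checksum = sum2·256 + sum1 = 177·256 + 65 = 45377 = 0xB141.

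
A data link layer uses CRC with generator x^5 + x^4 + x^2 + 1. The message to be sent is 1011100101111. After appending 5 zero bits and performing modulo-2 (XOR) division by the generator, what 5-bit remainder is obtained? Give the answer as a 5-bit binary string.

00010

Append 5 zeros: 101110010111100000. Divide by 110101 (XOR where the leading bit is 1):
  pos 0: 101110 XOR 110101 = 011011
  pos 1: 110110 XOR 110101 = 000011
  pos 5: 111011 XOR 110101 = 001110
  pos 7: 111011 XOR 110101 = 001110
  pos 9: 111000 XOR 110101 = 001101
  pos 11: 110100 XOR 110101 = 000001
Remainder (last 5 bits) = 00010. This is the CRC / FCS.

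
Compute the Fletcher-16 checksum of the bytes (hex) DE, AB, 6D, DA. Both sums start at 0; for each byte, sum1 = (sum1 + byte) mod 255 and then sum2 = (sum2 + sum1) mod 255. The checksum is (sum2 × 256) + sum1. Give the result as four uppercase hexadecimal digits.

Running sums (mod 255):
  after byte 0 (DE): sum1=222, sum2=222
  after byte 1 (AB): sum1=138, sum2=105
  after byte 2 (6D): sum1=247, sum2=97
  after byte 3 (DA): sum1=210, sum2=52
Checksum = sum2·256 + sum1 = 52·256 + 210 = 13522 = 0x34D2.

34D2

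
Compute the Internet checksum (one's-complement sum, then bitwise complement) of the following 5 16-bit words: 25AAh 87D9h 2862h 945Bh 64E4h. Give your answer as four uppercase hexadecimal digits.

One's-complement addition (fold any carry out of bit 15 back into bit 0):
  0x25AA + 0x87D9 = 0x0AD83
  0xAD83 + 0x2862 = 0x0D5E5
  0xD5E5 + 0x945B = 0x16A40 → wrap carry → 0x6A41
  0x6A41 + 0x64E4 = 0x0CF25
One's-complement sum = 0xCF25.
Checksum = ~0xCF25 & 0xFFFF = 0x30DA.

30DA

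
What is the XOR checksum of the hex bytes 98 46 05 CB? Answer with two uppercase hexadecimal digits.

10

XOR the bytes together:
  start with 0x98
  0x98 ⊕ 0x46 = 0xDE
  0xDE ⊕ 0x05 = 0xDB
  0xDB ⊕ 0xCB = 0x10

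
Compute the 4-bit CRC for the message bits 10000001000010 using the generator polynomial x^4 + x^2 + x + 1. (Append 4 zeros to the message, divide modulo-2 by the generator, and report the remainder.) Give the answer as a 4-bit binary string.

Append 4 zeros: 100000010000100000. Divide by 10111 (XOR where the leading bit is 1):
  pos 0: 10000 XOR 10111 = 00111
  pos 2: 11100 XOR 10111 = 01011
  pos 3: 10111 XOR 10111 = 00000
  pos 12: 10000 XOR 10111 = 00111
Remainder (last 4 bits) = 1110. This is the CRC / FCS.

1110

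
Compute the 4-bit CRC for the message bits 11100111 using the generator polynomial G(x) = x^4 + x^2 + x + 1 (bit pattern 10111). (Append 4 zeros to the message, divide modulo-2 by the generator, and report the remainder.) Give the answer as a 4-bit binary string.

1001

Append 4 zeros: 111001110000. Divide by 10111 (XOR where the leading bit is 1):
  pos 0: 11100 XOR 10111 = 01011
  pos 1: 10111 XOR 10111 = 00000
  pos 6: 11000 XOR 10111 = 01111
  pos 7: 11110 XOR 10111 = 01001
Remainder (last 4 bits) = 1001. This is the CRC / FCS.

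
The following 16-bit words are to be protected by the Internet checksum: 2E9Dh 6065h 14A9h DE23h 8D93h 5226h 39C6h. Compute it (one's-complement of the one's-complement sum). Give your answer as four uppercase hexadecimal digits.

One's-complement addition (fold any carry out of bit 15 back into bit 0):
  0x2E9D + 0x6065 = 0x08F02
  0x8F02 + 0x14A9 = 0x0A3AB
  0xA3AB + 0xDE23 = 0x181CE → wrap carry → 0x81CF
  0x81CF + 0x8D93 = 0x10F62 → wrap carry → 0x0F63
  0x0F63 + 0x5226 = 0x06189
  0x6189 + 0x39C6 = 0x09B4F
One's-complement sum = 0x9B4F.
Checksum = ~0x9B4F & 0xFFFF = 0x64B0.

64B0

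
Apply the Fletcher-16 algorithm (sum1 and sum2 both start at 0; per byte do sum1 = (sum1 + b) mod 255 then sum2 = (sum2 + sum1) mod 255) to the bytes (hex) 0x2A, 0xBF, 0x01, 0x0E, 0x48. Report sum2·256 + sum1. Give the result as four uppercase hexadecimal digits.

3941

Running sums (mod 255):
  after byte 0 (0x2A): sum1=42, sum2=42
  after byte 1 (0xBF): sum1=233, sum2=20
  after byte 2 (0x01): sum1=234, sum2=254
  after byte 3 (0x0E): sum1=248, sum2=247
  after byte 4 (0x48): sum1=65, sum2=57
Checksum = sum2·256 + sum1 = 57·256 + 65 = 14657 = 0x3941.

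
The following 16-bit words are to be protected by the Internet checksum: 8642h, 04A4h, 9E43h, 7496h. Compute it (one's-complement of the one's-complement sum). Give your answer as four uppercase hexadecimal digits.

One's-complement addition (fold any carry out of bit 15 back into bit 0):
  0x8642 + 0x04A4 = 0x08AE6
  0x8AE6 + 0x9E43 = 0x12929 → wrap carry → 0x292A
  0x292A + 0x7496 = 0x09DC0
One's-complement sum = 0x9DC0.
Checksum = ~0x9DC0 & 0xFFFF = 0x623F.

623F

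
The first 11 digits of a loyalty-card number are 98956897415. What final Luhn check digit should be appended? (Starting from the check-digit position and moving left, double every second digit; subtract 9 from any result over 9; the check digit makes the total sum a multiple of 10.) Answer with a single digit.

Partial digits right→left: 5 1 4 7 9 8 6 5 9 8 9
Double every second digit counting from the check-digit position (so the 1st, 3rd, 5th, ... of the partial from the right).
  doubled (with −9 where >9): 1 8 9 3 9 9 → sum 39
  kept as-is: 1 7 8 5 8 → sum 29
Total = 39 + 29 = 68.
Check digit = (10 − (68 mod 10)) mod 10 = 2.

2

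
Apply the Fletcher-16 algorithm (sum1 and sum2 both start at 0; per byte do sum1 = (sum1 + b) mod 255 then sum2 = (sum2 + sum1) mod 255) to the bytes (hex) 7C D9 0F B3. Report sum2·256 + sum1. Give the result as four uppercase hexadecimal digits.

Running sums (mod 255):
  after byte 0 (7C): sum1=124, sum2=124
  after byte 1 (D9): sum1=86, sum2=210
  after byte 2 (0F): sum1=101, sum2=56
  after byte 3 (B3): sum1=25, sum2=81
Checksum = sum2·256 + sum1 = 81·256 + 25 = 20761 = 0x5119.

5119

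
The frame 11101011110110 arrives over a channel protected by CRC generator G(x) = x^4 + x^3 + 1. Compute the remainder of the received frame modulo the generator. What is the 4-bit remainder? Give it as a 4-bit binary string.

0001

Modulo-2 division of 11101011110110 by 11001:
  pos 0: 11101 XOR 11001 = 00100
  pos 2: 10001 XOR 11001 = 01000
  pos 3: 10001 XOR 11001 = 01000
  pos 4: 10001 XOR 11001 = 01000
  pos 5: 10001 XOR 11001 = 01000
  pos 6: 10000 XOR 11001 = 01001
  pos 7: 10011 XOR 11001 = 01010
  pos 8: 10101 XOR 11001 = 01100
  pos 9: 11000 XOR 11001 = 00001
Remainder = 0001 (nonzero — an error is detected).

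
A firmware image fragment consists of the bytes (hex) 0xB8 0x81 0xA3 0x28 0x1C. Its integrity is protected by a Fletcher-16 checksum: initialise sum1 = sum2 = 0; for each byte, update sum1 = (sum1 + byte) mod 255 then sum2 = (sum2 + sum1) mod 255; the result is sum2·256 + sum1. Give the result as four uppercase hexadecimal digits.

F822

Running sums (mod 255):
  after byte 0 (0xB8): sum1=184, sum2=184
  after byte 1 (0x81): sum1=58, sum2=242
  after byte 2 (0xA3): sum1=221, sum2=208
  after byte 3 (0x28): sum1=6, sum2=214
  after byte 4 (0x1C): sum1=34, sum2=248
Checksum = sum2·256 + sum1 = 248·256 + 34 = 63522 = 0xF822.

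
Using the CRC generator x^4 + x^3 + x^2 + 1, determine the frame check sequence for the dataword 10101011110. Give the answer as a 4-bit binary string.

Append 4 zeros: 101010111100000. Divide by 11101 (XOR where the leading bit is 1):
  pos 0: 10101 XOR 11101 = 01000
  pos 1: 10000 XOR 11101 = 01101
  pos 2: 11011 XOR 11101 = 00110
  pos 4: 11011 XOR 11101 = 00110
  pos 6: 11010 XOR 11101 = 00111
  pos 8: 11100 XOR 11101 = 00001
Remainder (last 4 bits) = 0100. This is the CRC / FCS.

0100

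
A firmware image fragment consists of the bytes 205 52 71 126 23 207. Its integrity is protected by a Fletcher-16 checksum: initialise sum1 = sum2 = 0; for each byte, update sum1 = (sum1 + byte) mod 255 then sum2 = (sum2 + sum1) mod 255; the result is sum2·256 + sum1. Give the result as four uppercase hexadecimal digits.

Running sums (mod 255):
  after byte 0 (205): sum1=205, sum2=205
  after byte 1 (52): sum1=2, sum2=207
  after byte 2 (71): sum1=73, sum2=25
  after byte 3 (126): sum1=199, sum2=224
  after byte 4 (23): sum1=222, sum2=191
  after byte 5 (207): sum1=174, sum2=110
Checksum = sum2·256 + sum1 = 110·256 + 174 = 28334 = 0x6EAE.

6EAE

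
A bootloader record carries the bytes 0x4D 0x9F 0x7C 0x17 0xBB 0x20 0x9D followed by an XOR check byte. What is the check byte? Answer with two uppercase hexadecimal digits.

XOR the bytes together:
  start with 0x4D
  0x4D ⊕ 0x9F = 0xD2
  0xD2 ⊕ 0x7C = 0xAE
  0xAE ⊕ 0x17 = 0xB9
  0xB9 ⊕ 0xBB = 0x02
  0x02 ⊕ 0x20 = 0x22
  0x22 ⊕ 0x9D = 0xBF

BF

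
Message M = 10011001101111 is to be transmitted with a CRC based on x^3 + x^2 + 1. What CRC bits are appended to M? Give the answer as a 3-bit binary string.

Append 3 zeros: 10011001101111000. Divide by 1101 (XOR where the leading bit is 1):
  pos 0: 1001 XOR 1101 = 0100
  pos 1: 1001 XOR 1101 = 0100
  pos 2: 1000 XOR 1101 = 0101
  pos 3: 1010 XOR 1101 = 0111
  pos 4: 1111 XOR 1101 = 0010
  pos 6: 1010 XOR 1101 = 0111
  pos 7: 1111 XOR 1101 = 0010
  pos 9: 1011 XOR 1101 = 0110
  pos 10: 1101 XOR 1101 = 0000
Remainder (last 3 bits) = 000. This is the CRC / FCS.

000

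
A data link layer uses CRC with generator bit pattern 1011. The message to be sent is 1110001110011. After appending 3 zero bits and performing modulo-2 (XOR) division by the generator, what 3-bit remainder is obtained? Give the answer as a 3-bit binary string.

100

Append 3 zeros: 1110001110011000. Divide by 1011 (XOR where the leading bit is 1):
  pos 0: 1110 XOR 1011 = 0101
  pos 1: 1010 XOR 1011 = 0001
  pos 4: 1011 XOR 1011 = 0000
  pos 8: 1001 XOR 1011 = 0010
  pos 10: 1010 XOR 1011 = 0001
Remainder (last 3 bits) = 100. This is the CRC / FCS.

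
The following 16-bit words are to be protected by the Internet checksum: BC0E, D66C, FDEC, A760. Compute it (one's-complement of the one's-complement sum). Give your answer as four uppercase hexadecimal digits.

One's-complement addition (fold any carry out of bit 15 back into bit 0):
  0xBC0E + 0xD66C = 0x1927A → wrap carry → 0x927B
  0x927B + 0xFDEC = 0x19067 → wrap carry → 0x9068
  0x9068 + 0xA760 = 0x137C8 → wrap carry → 0x37C9
One's-complement sum = 0x37C9.
Checksum = ~0x37C9 & 0xFFFF = 0xC836.

C836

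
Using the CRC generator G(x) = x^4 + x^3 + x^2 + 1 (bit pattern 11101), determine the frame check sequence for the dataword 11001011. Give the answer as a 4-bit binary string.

Append 4 zeros: 110010110000. Divide by 11101 (XOR where the leading bit is 1):
  pos 0: 11001 XOR 11101 = 00100
  pos 2: 10001 XOR 11101 = 01100
  pos 3: 11001 XOR 11101 = 00100
  pos 5: 10000 XOR 11101 = 01101
  pos 6: 11010 XOR 11101 = 00111
Remainder (last 4 bits) = 1110. This is the CRC / FCS.

1110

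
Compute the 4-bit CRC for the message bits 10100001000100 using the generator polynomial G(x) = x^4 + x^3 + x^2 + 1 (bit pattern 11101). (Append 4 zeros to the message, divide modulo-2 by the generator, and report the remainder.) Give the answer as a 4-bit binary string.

1100

Append 4 zeros: 101000010001000000. Divide by 11101 (XOR where the leading bit is 1):
  pos 0: 10100 XOR 11101 = 01001
  pos 1: 10010 XOR 11101 = 01111
  pos 2: 11110 XOR 11101 = 00011
  pos 5: 11100 XOR 11101 = 00001
  pos 9: 10100 XOR 11101 = 01001
  pos 10: 10010 XOR 11101 = 01111
  pos 11: 11110 XOR 11101 = 00011
Remainder (last 4 bits) = 1100. This is the CRC / FCS.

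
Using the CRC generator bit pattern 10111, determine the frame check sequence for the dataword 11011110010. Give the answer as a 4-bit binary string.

1101

Append 4 zeros: 110111100100000. Divide by 10111 (XOR where the leading bit is 1):
  pos 0: 11011 XOR 10111 = 01100
  pos 1: 11001 XOR 10111 = 01110
  pos 2: 11101 XOR 10111 = 01010
  pos 3: 10100 XOR 10111 = 00011
  pos 6: 11010 XOR 10111 = 01101
  pos 7: 11010 XOR 10111 = 01101
  pos 8: 11010 XOR 10111 = 01101
  pos 9: 11010 XOR 10111 = 01101
  pos 10: 11010 XOR 10111 = 01101
Remainder (last 4 bits) = 1101. This is the CRC / FCS.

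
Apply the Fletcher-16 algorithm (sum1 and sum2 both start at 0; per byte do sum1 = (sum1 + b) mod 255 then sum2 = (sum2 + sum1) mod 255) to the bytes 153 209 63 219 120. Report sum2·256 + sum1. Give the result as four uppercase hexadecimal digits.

Running sums (mod 255):
  after byte 0 (153): sum1=153, sum2=153
  after byte 1 (209): sum1=107, sum2=5
  after byte 2 (63): sum1=170, sum2=175
  after byte 3 (219): sum1=134, sum2=54
  after byte 4 (120): sum1=254, sum2=53
Checksum = sum2·256 + sum1 = 53·256 + 254 = 13822 = 0x35FE.

35FE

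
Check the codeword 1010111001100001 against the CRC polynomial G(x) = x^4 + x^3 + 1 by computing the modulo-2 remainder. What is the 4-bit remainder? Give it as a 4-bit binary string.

0000

Modulo-2 division of 1010111001100001 by 11001:
  pos 0: 10101 XOR 11001 = 01100
  pos 1: 11001 XOR 11001 = 00000
  pos 6: 10011 XOR 11001 = 01010
  pos 7: 10100 XOR 11001 = 01101
  pos 8: 11010 XOR 11001 = 00011
  pos 11: 11001 XOR 11001 = 00000
Remainder = 0000 (zero — the frame passes the CRC check).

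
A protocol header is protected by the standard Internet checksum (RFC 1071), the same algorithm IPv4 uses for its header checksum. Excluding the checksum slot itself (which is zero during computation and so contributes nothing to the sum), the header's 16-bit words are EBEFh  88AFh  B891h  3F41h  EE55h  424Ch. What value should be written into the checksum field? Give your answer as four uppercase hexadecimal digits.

One's-complement addition (fold any carry out of bit 15 back into bit 0):
  0xEBEF + 0x88AF = 0x1749E → wrap carry → 0x749F
  0x749F + 0xB891 = 0x12D30 → wrap carry → 0x2D31
  0x2D31 + 0x3F41 = 0x06C72
  0x6C72 + 0xEE55 = 0x15AC7 → wrap carry → 0x5AC8
  0x5AC8 + 0x424C = 0x09D14
One's-complement sum = 0x9D14.
Checksum = ~0x9D14 & 0xFFFF = 0x62EB.

62EB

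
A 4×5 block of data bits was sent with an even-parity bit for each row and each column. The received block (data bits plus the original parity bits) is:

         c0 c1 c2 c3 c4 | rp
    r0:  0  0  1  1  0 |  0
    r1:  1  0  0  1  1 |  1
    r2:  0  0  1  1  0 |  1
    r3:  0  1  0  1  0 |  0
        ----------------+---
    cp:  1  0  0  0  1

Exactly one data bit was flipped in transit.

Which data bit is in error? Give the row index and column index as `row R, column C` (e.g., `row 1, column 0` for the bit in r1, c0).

Recompute each row's even parity and compare to rp:
  r0: data parity 0, sent rp 0 → ok
  r1: data parity 1, sent rp 1 → ok
  r2: data parity 0, sent rp 1 → mismatch
  r3: data parity 0, sent rp 0 → ok
Recompute each column's even parity and compare to cp:
  c0: data parity 1, sent cp 1 → ok
  c1: data parity 1, sent cp 0 → mismatch
  c2: data parity 0, sent cp 0 → ok
  c3: data parity 0, sent cp 0 → ok
  c4: data parity 1, sent cp 1 → ok
Exactly one row (r2) and one column (c1) fail → the flipped bit is at their intersection.

row 2, column 1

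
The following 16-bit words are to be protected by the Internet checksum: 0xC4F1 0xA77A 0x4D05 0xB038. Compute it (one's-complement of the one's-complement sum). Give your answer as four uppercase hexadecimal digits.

One's-complement addition (fold any carry out of bit 15 back into bit 0):
  0xC4F1 + 0xA77A = 0x16C6B → wrap carry → 0x6C6C
  0x6C6C + 0x4D05 = 0x0B971
  0xB971 + 0xB038 = 0x169A9 → wrap carry → 0x69AA
One's-complement sum = 0x69AA.
Checksum = ~0x69AA & 0xFFFF = 0x9655.

9655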